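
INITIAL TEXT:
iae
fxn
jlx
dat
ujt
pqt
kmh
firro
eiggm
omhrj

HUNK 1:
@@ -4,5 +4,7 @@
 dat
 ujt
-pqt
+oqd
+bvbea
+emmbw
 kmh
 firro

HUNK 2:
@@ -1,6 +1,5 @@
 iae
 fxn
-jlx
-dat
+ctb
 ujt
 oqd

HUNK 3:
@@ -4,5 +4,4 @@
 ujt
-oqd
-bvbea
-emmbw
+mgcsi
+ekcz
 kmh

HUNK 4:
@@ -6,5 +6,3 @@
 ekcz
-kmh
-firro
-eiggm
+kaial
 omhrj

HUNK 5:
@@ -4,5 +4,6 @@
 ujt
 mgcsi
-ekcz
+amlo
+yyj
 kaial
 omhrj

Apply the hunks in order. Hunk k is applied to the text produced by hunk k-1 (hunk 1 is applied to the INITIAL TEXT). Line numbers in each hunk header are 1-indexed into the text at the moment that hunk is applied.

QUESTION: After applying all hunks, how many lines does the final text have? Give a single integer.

Hunk 1: at line 4 remove [pqt] add [oqd,bvbea,emmbw] -> 12 lines: iae fxn jlx dat ujt oqd bvbea emmbw kmh firro eiggm omhrj
Hunk 2: at line 1 remove [jlx,dat] add [ctb] -> 11 lines: iae fxn ctb ujt oqd bvbea emmbw kmh firro eiggm omhrj
Hunk 3: at line 4 remove [oqd,bvbea,emmbw] add [mgcsi,ekcz] -> 10 lines: iae fxn ctb ujt mgcsi ekcz kmh firro eiggm omhrj
Hunk 4: at line 6 remove [kmh,firro,eiggm] add [kaial] -> 8 lines: iae fxn ctb ujt mgcsi ekcz kaial omhrj
Hunk 5: at line 4 remove [ekcz] add [amlo,yyj] -> 9 lines: iae fxn ctb ujt mgcsi amlo yyj kaial omhrj
Final line count: 9

Answer: 9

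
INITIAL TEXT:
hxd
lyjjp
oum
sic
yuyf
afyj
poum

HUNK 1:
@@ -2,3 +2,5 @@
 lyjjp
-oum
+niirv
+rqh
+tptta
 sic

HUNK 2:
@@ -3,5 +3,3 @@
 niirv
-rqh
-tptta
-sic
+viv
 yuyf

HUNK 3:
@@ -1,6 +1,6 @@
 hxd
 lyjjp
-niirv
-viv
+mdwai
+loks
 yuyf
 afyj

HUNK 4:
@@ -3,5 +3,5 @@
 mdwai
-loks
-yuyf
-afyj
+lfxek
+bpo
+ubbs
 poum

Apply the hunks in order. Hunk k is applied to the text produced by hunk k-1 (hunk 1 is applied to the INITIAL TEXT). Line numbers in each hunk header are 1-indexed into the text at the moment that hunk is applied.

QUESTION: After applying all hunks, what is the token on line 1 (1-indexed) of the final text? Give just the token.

Answer: hxd

Derivation:
Hunk 1: at line 2 remove [oum] add [niirv,rqh,tptta] -> 9 lines: hxd lyjjp niirv rqh tptta sic yuyf afyj poum
Hunk 2: at line 3 remove [rqh,tptta,sic] add [viv] -> 7 lines: hxd lyjjp niirv viv yuyf afyj poum
Hunk 3: at line 1 remove [niirv,viv] add [mdwai,loks] -> 7 lines: hxd lyjjp mdwai loks yuyf afyj poum
Hunk 4: at line 3 remove [loks,yuyf,afyj] add [lfxek,bpo,ubbs] -> 7 lines: hxd lyjjp mdwai lfxek bpo ubbs poum
Final line 1: hxd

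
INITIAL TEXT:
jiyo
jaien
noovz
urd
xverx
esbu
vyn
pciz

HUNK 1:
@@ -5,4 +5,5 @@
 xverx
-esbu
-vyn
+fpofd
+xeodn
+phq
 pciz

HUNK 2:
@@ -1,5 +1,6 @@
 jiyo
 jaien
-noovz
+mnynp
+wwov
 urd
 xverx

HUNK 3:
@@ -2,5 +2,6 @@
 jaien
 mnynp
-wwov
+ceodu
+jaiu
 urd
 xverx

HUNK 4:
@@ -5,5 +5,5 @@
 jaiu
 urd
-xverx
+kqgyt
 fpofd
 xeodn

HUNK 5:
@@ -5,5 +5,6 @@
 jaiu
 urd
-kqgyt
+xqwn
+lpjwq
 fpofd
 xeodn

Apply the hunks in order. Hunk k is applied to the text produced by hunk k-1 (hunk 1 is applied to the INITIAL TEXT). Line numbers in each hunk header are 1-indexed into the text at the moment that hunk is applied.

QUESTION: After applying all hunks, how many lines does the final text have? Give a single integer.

Answer: 12

Derivation:
Hunk 1: at line 5 remove [esbu,vyn] add [fpofd,xeodn,phq] -> 9 lines: jiyo jaien noovz urd xverx fpofd xeodn phq pciz
Hunk 2: at line 1 remove [noovz] add [mnynp,wwov] -> 10 lines: jiyo jaien mnynp wwov urd xverx fpofd xeodn phq pciz
Hunk 3: at line 2 remove [wwov] add [ceodu,jaiu] -> 11 lines: jiyo jaien mnynp ceodu jaiu urd xverx fpofd xeodn phq pciz
Hunk 4: at line 5 remove [xverx] add [kqgyt] -> 11 lines: jiyo jaien mnynp ceodu jaiu urd kqgyt fpofd xeodn phq pciz
Hunk 5: at line 5 remove [kqgyt] add [xqwn,lpjwq] -> 12 lines: jiyo jaien mnynp ceodu jaiu urd xqwn lpjwq fpofd xeodn phq pciz
Final line count: 12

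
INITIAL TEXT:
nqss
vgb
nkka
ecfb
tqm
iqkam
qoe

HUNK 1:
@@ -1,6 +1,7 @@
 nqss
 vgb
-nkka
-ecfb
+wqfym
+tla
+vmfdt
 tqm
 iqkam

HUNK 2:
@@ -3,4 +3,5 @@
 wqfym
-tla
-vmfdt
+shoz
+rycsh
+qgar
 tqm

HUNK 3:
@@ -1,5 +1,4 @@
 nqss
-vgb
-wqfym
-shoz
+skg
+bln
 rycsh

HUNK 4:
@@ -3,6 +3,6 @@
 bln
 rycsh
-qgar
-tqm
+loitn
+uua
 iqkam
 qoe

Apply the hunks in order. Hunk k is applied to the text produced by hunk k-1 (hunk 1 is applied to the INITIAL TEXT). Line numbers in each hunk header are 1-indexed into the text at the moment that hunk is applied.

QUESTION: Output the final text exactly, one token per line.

Hunk 1: at line 1 remove [nkka,ecfb] add [wqfym,tla,vmfdt] -> 8 lines: nqss vgb wqfym tla vmfdt tqm iqkam qoe
Hunk 2: at line 3 remove [tla,vmfdt] add [shoz,rycsh,qgar] -> 9 lines: nqss vgb wqfym shoz rycsh qgar tqm iqkam qoe
Hunk 3: at line 1 remove [vgb,wqfym,shoz] add [skg,bln] -> 8 lines: nqss skg bln rycsh qgar tqm iqkam qoe
Hunk 4: at line 3 remove [qgar,tqm] add [loitn,uua] -> 8 lines: nqss skg bln rycsh loitn uua iqkam qoe

Answer: nqss
skg
bln
rycsh
loitn
uua
iqkam
qoe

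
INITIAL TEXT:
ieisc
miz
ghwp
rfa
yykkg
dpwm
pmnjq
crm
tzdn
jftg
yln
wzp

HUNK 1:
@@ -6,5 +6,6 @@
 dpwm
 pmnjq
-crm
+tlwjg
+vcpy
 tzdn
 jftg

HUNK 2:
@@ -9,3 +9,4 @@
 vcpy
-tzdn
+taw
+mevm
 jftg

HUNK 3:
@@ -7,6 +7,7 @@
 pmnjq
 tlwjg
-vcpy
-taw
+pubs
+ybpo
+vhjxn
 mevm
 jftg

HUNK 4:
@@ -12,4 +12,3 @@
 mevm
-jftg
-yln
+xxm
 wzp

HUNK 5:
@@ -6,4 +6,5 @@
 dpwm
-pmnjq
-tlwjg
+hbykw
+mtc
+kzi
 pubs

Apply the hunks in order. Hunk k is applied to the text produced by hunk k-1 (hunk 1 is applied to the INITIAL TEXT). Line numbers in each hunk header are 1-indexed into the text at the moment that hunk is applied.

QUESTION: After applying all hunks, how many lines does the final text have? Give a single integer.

Answer: 15

Derivation:
Hunk 1: at line 6 remove [crm] add [tlwjg,vcpy] -> 13 lines: ieisc miz ghwp rfa yykkg dpwm pmnjq tlwjg vcpy tzdn jftg yln wzp
Hunk 2: at line 9 remove [tzdn] add [taw,mevm] -> 14 lines: ieisc miz ghwp rfa yykkg dpwm pmnjq tlwjg vcpy taw mevm jftg yln wzp
Hunk 3: at line 7 remove [vcpy,taw] add [pubs,ybpo,vhjxn] -> 15 lines: ieisc miz ghwp rfa yykkg dpwm pmnjq tlwjg pubs ybpo vhjxn mevm jftg yln wzp
Hunk 4: at line 12 remove [jftg,yln] add [xxm] -> 14 lines: ieisc miz ghwp rfa yykkg dpwm pmnjq tlwjg pubs ybpo vhjxn mevm xxm wzp
Hunk 5: at line 6 remove [pmnjq,tlwjg] add [hbykw,mtc,kzi] -> 15 lines: ieisc miz ghwp rfa yykkg dpwm hbykw mtc kzi pubs ybpo vhjxn mevm xxm wzp
Final line count: 15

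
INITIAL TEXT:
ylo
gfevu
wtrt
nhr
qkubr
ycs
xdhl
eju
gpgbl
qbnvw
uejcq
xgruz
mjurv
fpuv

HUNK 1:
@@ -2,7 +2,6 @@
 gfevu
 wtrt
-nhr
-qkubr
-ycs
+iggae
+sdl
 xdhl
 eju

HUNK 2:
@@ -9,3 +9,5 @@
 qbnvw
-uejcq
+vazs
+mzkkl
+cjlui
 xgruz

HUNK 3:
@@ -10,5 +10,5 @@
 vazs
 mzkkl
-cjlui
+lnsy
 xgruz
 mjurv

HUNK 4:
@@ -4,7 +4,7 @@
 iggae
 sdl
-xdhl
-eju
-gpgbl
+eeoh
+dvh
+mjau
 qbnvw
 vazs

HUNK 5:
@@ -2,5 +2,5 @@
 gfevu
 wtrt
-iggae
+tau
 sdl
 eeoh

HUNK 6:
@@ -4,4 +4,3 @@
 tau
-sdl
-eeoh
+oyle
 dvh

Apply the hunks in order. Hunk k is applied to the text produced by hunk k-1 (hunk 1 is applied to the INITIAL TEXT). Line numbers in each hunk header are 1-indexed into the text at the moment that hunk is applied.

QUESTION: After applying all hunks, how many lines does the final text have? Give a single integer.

Answer: 14

Derivation:
Hunk 1: at line 2 remove [nhr,qkubr,ycs] add [iggae,sdl] -> 13 lines: ylo gfevu wtrt iggae sdl xdhl eju gpgbl qbnvw uejcq xgruz mjurv fpuv
Hunk 2: at line 9 remove [uejcq] add [vazs,mzkkl,cjlui] -> 15 lines: ylo gfevu wtrt iggae sdl xdhl eju gpgbl qbnvw vazs mzkkl cjlui xgruz mjurv fpuv
Hunk 3: at line 10 remove [cjlui] add [lnsy] -> 15 lines: ylo gfevu wtrt iggae sdl xdhl eju gpgbl qbnvw vazs mzkkl lnsy xgruz mjurv fpuv
Hunk 4: at line 4 remove [xdhl,eju,gpgbl] add [eeoh,dvh,mjau] -> 15 lines: ylo gfevu wtrt iggae sdl eeoh dvh mjau qbnvw vazs mzkkl lnsy xgruz mjurv fpuv
Hunk 5: at line 2 remove [iggae] add [tau] -> 15 lines: ylo gfevu wtrt tau sdl eeoh dvh mjau qbnvw vazs mzkkl lnsy xgruz mjurv fpuv
Hunk 6: at line 4 remove [sdl,eeoh] add [oyle] -> 14 lines: ylo gfevu wtrt tau oyle dvh mjau qbnvw vazs mzkkl lnsy xgruz mjurv fpuv
Final line count: 14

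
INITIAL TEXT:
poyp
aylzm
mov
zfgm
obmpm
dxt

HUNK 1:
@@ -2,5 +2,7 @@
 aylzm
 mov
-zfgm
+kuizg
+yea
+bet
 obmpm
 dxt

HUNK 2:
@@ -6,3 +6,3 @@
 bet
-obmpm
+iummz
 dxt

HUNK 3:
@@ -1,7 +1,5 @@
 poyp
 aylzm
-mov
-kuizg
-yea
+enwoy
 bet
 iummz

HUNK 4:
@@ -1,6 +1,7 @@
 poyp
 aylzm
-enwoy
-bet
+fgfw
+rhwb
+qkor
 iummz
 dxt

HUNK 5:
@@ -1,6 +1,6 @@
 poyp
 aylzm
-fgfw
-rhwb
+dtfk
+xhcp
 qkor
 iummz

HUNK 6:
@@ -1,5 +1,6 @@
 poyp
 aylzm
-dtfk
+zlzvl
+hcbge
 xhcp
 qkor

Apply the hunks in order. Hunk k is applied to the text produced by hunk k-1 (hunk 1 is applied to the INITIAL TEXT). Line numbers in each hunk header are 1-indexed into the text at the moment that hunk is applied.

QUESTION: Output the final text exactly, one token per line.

Hunk 1: at line 2 remove [zfgm] add [kuizg,yea,bet] -> 8 lines: poyp aylzm mov kuizg yea bet obmpm dxt
Hunk 2: at line 6 remove [obmpm] add [iummz] -> 8 lines: poyp aylzm mov kuizg yea bet iummz dxt
Hunk 3: at line 1 remove [mov,kuizg,yea] add [enwoy] -> 6 lines: poyp aylzm enwoy bet iummz dxt
Hunk 4: at line 1 remove [enwoy,bet] add [fgfw,rhwb,qkor] -> 7 lines: poyp aylzm fgfw rhwb qkor iummz dxt
Hunk 5: at line 1 remove [fgfw,rhwb] add [dtfk,xhcp] -> 7 lines: poyp aylzm dtfk xhcp qkor iummz dxt
Hunk 6: at line 1 remove [dtfk] add [zlzvl,hcbge] -> 8 lines: poyp aylzm zlzvl hcbge xhcp qkor iummz dxt

Answer: poyp
aylzm
zlzvl
hcbge
xhcp
qkor
iummz
dxt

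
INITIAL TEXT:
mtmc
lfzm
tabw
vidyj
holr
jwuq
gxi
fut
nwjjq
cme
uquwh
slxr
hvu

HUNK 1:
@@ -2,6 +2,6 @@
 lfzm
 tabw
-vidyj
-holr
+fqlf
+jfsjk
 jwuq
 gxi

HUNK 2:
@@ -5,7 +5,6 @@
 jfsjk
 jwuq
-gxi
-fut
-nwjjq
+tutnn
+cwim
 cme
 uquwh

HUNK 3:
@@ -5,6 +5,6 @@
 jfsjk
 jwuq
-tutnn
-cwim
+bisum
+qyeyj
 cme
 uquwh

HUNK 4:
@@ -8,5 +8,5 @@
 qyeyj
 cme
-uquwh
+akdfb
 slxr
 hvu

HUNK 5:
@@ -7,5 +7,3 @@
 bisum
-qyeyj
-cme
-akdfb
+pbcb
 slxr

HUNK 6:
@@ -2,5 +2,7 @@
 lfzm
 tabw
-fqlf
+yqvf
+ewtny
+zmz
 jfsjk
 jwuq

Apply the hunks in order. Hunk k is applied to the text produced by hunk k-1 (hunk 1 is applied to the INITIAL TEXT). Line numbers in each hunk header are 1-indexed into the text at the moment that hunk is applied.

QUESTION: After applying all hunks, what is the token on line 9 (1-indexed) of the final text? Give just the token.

Answer: bisum

Derivation:
Hunk 1: at line 2 remove [vidyj,holr] add [fqlf,jfsjk] -> 13 lines: mtmc lfzm tabw fqlf jfsjk jwuq gxi fut nwjjq cme uquwh slxr hvu
Hunk 2: at line 5 remove [gxi,fut,nwjjq] add [tutnn,cwim] -> 12 lines: mtmc lfzm tabw fqlf jfsjk jwuq tutnn cwim cme uquwh slxr hvu
Hunk 3: at line 5 remove [tutnn,cwim] add [bisum,qyeyj] -> 12 lines: mtmc lfzm tabw fqlf jfsjk jwuq bisum qyeyj cme uquwh slxr hvu
Hunk 4: at line 8 remove [uquwh] add [akdfb] -> 12 lines: mtmc lfzm tabw fqlf jfsjk jwuq bisum qyeyj cme akdfb slxr hvu
Hunk 5: at line 7 remove [qyeyj,cme,akdfb] add [pbcb] -> 10 lines: mtmc lfzm tabw fqlf jfsjk jwuq bisum pbcb slxr hvu
Hunk 6: at line 2 remove [fqlf] add [yqvf,ewtny,zmz] -> 12 lines: mtmc lfzm tabw yqvf ewtny zmz jfsjk jwuq bisum pbcb slxr hvu
Final line 9: bisum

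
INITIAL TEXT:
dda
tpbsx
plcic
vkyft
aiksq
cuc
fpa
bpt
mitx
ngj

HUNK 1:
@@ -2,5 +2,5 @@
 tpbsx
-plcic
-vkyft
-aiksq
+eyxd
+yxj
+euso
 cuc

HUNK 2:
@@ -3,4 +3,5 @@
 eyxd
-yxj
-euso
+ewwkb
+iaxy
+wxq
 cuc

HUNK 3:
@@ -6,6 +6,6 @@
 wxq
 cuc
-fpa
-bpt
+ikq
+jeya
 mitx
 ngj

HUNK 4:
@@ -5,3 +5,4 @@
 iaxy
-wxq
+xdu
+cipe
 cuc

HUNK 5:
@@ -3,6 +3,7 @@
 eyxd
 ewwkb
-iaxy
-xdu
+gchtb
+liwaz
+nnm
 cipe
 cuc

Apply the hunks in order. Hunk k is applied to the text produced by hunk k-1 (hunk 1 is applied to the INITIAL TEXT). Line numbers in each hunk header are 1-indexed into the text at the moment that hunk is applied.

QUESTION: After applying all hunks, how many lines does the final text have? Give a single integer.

Hunk 1: at line 2 remove [plcic,vkyft,aiksq] add [eyxd,yxj,euso] -> 10 lines: dda tpbsx eyxd yxj euso cuc fpa bpt mitx ngj
Hunk 2: at line 3 remove [yxj,euso] add [ewwkb,iaxy,wxq] -> 11 lines: dda tpbsx eyxd ewwkb iaxy wxq cuc fpa bpt mitx ngj
Hunk 3: at line 6 remove [fpa,bpt] add [ikq,jeya] -> 11 lines: dda tpbsx eyxd ewwkb iaxy wxq cuc ikq jeya mitx ngj
Hunk 4: at line 5 remove [wxq] add [xdu,cipe] -> 12 lines: dda tpbsx eyxd ewwkb iaxy xdu cipe cuc ikq jeya mitx ngj
Hunk 5: at line 3 remove [iaxy,xdu] add [gchtb,liwaz,nnm] -> 13 lines: dda tpbsx eyxd ewwkb gchtb liwaz nnm cipe cuc ikq jeya mitx ngj
Final line count: 13

Answer: 13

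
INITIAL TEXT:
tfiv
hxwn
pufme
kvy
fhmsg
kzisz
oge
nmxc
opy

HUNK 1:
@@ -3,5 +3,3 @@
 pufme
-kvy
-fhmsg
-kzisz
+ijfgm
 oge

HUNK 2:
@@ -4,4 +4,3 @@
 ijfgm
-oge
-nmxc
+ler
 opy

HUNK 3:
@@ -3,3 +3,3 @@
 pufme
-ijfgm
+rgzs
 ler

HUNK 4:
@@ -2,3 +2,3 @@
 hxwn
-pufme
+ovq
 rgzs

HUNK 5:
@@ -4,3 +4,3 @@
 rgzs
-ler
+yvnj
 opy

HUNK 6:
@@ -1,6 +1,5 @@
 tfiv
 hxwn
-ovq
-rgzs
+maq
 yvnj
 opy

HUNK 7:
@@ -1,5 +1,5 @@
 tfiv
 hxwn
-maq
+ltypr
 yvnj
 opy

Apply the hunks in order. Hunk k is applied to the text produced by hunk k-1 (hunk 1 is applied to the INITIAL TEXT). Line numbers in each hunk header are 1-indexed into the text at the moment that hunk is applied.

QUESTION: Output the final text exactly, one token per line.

Hunk 1: at line 3 remove [kvy,fhmsg,kzisz] add [ijfgm] -> 7 lines: tfiv hxwn pufme ijfgm oge nmxc opy
Hunk 2: at line 4 remove [oge,nmxc] add [ler] -> 6 lines: tfiv hxwn pufme ijfgm ler opy
Hunk 3: at line 3 remove [ijfgm] add [rgzs] -> 6 lines: tfiv hxwn pufme rgzs ler opy
Hunk 4: at line 2 remove [pufme] add [ovq] -> 6 lines: tfiv hxwn ovq rgzs ler opy
Hunk 5: at line 4 remove [ler] add [yvnj] -> 6 lines: tfiv hxwn ovq rgzs yvnj opy
Hunk 6: at line 1 remove [ovq,rgzs] add [maq] -> 5 lines: tfiv hxwn maq yvnj opy
Hunk 7: at line 1 remove [maq] add [ltypr] -> 5 lines: tfiv hxwn ltypr yvnj opy

Answer: tfiv
hxwn
ltypr
yvnj
opy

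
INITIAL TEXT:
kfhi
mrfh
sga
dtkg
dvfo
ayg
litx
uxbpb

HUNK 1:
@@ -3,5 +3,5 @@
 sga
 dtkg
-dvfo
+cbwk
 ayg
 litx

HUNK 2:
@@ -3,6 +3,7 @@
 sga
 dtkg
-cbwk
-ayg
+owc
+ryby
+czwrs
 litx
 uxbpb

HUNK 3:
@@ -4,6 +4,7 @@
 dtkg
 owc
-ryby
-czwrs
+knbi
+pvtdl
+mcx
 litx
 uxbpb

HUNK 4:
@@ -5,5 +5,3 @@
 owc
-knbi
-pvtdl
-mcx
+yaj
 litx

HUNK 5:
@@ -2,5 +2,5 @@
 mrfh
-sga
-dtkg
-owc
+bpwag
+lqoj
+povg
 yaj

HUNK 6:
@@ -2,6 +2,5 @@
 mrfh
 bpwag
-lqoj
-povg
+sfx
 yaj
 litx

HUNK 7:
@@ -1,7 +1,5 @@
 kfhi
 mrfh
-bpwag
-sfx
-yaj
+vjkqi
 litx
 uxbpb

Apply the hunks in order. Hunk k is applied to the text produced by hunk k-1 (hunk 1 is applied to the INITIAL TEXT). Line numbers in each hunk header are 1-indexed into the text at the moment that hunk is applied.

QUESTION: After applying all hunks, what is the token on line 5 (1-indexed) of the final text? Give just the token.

Answer: uxbpb

Derivation:
Hunk 1: at line 3 remove [dvfo] add [cbwk] -> 8 lines: kfhi mrfh sga dtkg cbwk ayg litx uxbpb
Hunk 2: at line 3 remove [cbwk,ayg] add [owc,ryby,czwrs] -> 9 lines: kfhi mrfh sga dtkg owc ryby czwrs litx uxbpb
Hunk 3: at line 4 remove [ryby,czwrs] add [knbi,pvtdl,mcx] -> 10 lines: kfhi mrfh sga dtkg owc knbi pvtdl mcx litx uxbpb
Hunk 4: at line 5 remove [knbi,pvtdl,mcx] add [yaj] -> 8 lines: kfhi mrfh sga dtkg owc yaj litx uxbpb
Hunk 5: at line 2 remove [sga,dtkg,owc] add [bpwag,lqoj,povg] -> 8 lines: kfhi mrfh bpwag lqoj povg yaj litx uxbpb
Hunk 6: at line 2 remove [lqoj,povg] add [sfx] -> 7 lines: kfhi mrfh bpwag sfx yaj litx uxbpb
Hunk 7: at line 1 remove [bpwag,sfx,yaj] add [vjkqi] -> 5 lines: kfhi mrfh vjkqi litx uxbpb
Final line 5: uxbpb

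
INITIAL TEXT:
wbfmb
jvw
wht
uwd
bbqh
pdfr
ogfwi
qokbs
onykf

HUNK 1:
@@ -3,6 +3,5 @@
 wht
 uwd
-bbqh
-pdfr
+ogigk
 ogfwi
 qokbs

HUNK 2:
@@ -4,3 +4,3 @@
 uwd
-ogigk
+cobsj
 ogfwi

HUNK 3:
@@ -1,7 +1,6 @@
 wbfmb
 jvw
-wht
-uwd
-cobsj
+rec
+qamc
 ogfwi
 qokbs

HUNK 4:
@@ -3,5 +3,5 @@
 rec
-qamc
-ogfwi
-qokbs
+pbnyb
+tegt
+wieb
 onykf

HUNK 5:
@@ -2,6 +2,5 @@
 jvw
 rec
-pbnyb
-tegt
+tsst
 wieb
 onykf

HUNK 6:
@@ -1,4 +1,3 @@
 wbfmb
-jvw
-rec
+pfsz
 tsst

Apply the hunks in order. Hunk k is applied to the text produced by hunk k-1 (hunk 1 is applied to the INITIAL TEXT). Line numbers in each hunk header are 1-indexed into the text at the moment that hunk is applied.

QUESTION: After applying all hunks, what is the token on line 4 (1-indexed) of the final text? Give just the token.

Answer: wieb

Derivation:
Hunk 1: at line 3 remove [bbqh,pdfr] add [ogigk] -> 8 lines: wbfmb jvw wht uwd ogigk ogfwi qokbs onykf
Hunk 2: at line 4 remove [ogigk] add [cobsj] -> 8 lines: wbfmb jvw wht uwd cobsj ogfwi qokbs onykf
Hunk 3: at line 1 remove [wht,uwd,cobsj] add [rec,qamc] -> 7 lines: wbfmb jvw rec qamc ogfwi qokbs onykf
Hunk 4: at line 3 remove [qamc,ogfwi,qokbs] add [pbnyb,tegt,wieb] -> 7 lines: wbfmb jvw rec pbnyb tegt wieb onykf
Hunk 5: at line 2 remove [pbnyb,tegt] add [tsst] -> 6 lines: wbfmb jvw rec tsst wieb onykf
Hunk 6: at line 1 remove [jvw,rec] add [pfsz] -> 5 lines: wbfmb pfsz tsst wieb onykf
Final line 4: wieb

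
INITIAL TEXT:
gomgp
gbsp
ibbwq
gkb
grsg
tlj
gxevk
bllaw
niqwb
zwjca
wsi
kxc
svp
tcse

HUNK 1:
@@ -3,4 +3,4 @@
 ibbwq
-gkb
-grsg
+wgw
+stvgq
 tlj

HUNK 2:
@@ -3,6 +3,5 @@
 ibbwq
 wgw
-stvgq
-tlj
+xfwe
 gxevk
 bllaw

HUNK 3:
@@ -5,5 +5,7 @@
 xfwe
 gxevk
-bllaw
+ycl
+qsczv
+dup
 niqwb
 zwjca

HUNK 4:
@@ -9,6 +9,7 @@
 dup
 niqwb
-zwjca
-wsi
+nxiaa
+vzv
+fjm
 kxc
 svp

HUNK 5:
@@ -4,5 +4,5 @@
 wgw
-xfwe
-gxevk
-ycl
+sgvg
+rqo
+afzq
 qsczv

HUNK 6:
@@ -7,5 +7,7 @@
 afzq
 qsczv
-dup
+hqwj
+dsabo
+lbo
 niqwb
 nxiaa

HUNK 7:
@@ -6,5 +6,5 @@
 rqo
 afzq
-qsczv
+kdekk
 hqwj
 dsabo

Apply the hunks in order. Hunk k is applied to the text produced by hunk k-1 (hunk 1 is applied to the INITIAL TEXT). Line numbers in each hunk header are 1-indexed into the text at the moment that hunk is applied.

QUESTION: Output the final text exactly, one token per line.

Hunk 1: at line 3 remove [gkb,grsg] add [wgw,stvgq] -> 14 lines: gomgp gbsp ibbwq wgw stvgq tlj gxevk bllaw niqwb zwjca wsi kxc svp tcse
Hunk 2: at line 3 remove [stvgq,tlj] add [xfwe] -> 13 lines: gomgp gbsp ibbwq wgw xfwe gxevk bllaw niqwb zwjca wsi kxc svp tcse
Hunk 3: at line 5 remove [bllaw] add [ycl,qsczv,dup] -> 15 lines: gomgp gbsp ibbwq wgw xfwe gxevk ycl qsczv dup niqwb zwjca wsi kxc svp tcse
Hunk 4: at line 9 remove [zwjca,wsi] add [nxiaa,vzv,fjm] -> 16 lines: gomgp gbsp ibbwq wgw xfwe gxevk ycl qsczv dup niqwb nxiaa vzv fjm kxc svp tcse
Hunk 5: at line 4 remove [xfwe,gxevk,ycl] add [sgvg,rqo,afzq] -> 16 lines: gomgp gbsp ibbwq wgw sgvg rqo afzq qsczv dup niqwb nxiaa vzv fjm kxc svp tcse
Hunk 6: at line 7 remove [dup] add [hqwj,dsabo,lbo] -> 18 lines: gomgp gbsp ibbwq wgw sgvg rqo afzq qsczv hqwj dsabo lbo niqwb nxiaa vzv fjm kxc svp tcse
Hunk 7: at line 6 remove [qsczv] add [kdekk] -> 18 lines: gomgp gbsp ibbwq wgw sgvg rqo afzq kdekk hqwj dsabo lbo niqwb nxiaa vzv fjm kxc svp tcse

Answer: gomgp
gbsp
ibbwq
wgw
sgvg
rqo
afzq
kdekk
hqwj
dsabo
lbo
niqwb
nxiaa
vzv
fjm
kxc
svp
tcse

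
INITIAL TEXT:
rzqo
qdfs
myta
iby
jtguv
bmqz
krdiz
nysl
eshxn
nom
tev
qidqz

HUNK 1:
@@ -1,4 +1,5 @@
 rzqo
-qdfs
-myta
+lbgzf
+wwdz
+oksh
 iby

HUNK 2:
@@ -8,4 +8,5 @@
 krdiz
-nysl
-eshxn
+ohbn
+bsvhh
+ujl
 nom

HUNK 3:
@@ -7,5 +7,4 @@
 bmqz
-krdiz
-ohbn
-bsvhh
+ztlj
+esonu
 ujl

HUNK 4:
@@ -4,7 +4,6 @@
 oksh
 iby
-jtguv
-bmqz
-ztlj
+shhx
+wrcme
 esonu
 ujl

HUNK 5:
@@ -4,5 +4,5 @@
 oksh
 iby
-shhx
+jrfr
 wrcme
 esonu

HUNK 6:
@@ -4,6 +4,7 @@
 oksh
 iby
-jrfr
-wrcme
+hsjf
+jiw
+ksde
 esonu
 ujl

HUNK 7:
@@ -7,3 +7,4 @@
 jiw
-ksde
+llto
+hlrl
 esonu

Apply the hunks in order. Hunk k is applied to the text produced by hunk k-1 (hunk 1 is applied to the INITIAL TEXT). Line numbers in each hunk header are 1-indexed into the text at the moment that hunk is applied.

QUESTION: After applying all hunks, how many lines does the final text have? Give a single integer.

Answer: 14

Derivation:
Hunk 1: at line 1 remove [qdfs,myta] add [lbgzf,wwdz,oksh] -> 13 lines: rzqo lbgzf wwdz oksh iby jtguv bmqz krdiz nysl eshxn nom tev qidqz
Hunk 2: at line 8 remove [nysl,eshxn] add [ohbn,bsvhh,ujl] -> 14 lines: rzqo lbgzf wwdz oksh iby jtguv bmqz krdiz ohbn bsvhh ujl nom tev qidqz
Hunk 3: at line 7 remove [krdiz,ohbn,bsvhh] add [ztlj,esonu] -> 13 lines: rzqo lbgzf wwdz oksh iby jtguv bmqz ztlj esonu ujl nom tev qidqz
Hunk 4: at line 4 remove [jtguv,bmqz,ztlj] add [shhx,wrcme] -> 12 lines: rzqo lbgzf wwdz oksh iby shhx wrcme esonu ujl nom tev qidqz
Hunk 5: at line 4 remove [shhx] add [jrfr] -> 12 lines: rzqo lbgzf wwdz oksh iby jrfr wrcme esonu ujl nom tev qidqz
Hunk 6: at line 4 remove [jrfr,wrcme] add [hsjf,jiw,ksde] -> 13 lines: rzqo lbgzf wwdz oksh iby hsjf jiw ksde esonu ujl nom tev qidqz
Hunk 7: at line 7 remove [ksde] add [llto,hlrl] -> 14 lines: rzqo lbgzf wwdz oksh iby hsjf jiw llto hlrl esonu ujl nom tev qidqz
Final line count: 14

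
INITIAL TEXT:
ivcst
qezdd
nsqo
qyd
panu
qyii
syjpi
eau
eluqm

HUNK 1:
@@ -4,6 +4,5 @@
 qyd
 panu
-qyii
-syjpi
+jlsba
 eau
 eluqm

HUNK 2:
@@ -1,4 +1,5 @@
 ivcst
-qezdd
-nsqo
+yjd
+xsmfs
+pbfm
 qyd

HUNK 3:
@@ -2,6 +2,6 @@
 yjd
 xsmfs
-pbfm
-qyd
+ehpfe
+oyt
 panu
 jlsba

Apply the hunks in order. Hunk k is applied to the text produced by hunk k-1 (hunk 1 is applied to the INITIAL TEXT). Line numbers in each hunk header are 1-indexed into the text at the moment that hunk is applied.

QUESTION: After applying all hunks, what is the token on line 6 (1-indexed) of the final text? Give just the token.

Answer: panu

Derivation:
Hunk 1: at line 4 remove [qyii,syjpi] add [jlsba] -> 8 lines: ivcst qezdd nsqo qyd panu jlsba eau eluqm
Hunk 2: at line 1 remove [qezdd,nsqo] add [yjd,xsmfs,pbfm] -> 9 lines: ivcst yjd xsmfs pbfm qyd panu jlsba eau eluqm
Hunk 3: at line 2 remove [pbfm,qyd] add [ehpfe,oyt] -> 9 lines: ivcst yjd xsmfs ehpfe oyt panu jlsba eau eluqm
Final line 6: panu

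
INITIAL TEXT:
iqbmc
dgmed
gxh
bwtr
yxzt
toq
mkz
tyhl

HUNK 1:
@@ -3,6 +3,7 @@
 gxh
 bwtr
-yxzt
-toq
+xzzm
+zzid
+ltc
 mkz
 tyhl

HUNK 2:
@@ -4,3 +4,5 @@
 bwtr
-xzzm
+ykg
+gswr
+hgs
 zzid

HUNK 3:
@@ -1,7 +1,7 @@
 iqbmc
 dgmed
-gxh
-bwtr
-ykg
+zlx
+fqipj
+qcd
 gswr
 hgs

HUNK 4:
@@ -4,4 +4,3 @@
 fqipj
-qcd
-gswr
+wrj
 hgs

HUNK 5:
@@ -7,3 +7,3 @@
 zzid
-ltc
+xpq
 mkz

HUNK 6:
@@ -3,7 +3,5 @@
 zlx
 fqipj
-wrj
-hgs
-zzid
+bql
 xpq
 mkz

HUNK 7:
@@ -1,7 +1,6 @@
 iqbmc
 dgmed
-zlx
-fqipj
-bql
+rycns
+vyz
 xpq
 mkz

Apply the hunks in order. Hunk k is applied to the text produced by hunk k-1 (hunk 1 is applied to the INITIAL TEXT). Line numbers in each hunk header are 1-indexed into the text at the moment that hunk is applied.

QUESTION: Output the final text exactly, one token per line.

Answer: iqbmc
dgmed
rycns
vyz
xpq
mkz
tyhl

Derivation:
Hunk 1: at line 3 remove [yxzt,toq] add [xzzm,zzid,ltc] -> 9 lines: iqbmc dgmed gxh bwtr xzzm zzid ltc mkz tyhl
Hunk 2: at line 4 remove [xzzm] add [ykg,gswr,hgs] -> 11 lines: iqbmc dgmed gxh bwtr ykg gswr hgs zzid ltc mkz tyhl
Hunk 3: at line 1 remove [gxh,bwtr,ykg] add [zlx,fqipj,qcd] -> 11 lines: iqbmc dgmed zlx fqipj qcd gswr hgs zzid ltc mkz tyhl
Hunk 4: at line 4 remove [qcd,gswr] add [wrj] -> 10 lines: iqbmc dgmed zlx fqipj wrj hgs zzid ltc mkz tyhl
Hunk 5: at line 7 remove [ltc] add [xpq] -> 10 lines: iqbmc dgmed zlx fqipj wrj hgs zzid xpq mkz tyhl
Hunk 6: at line 3 remove [wrj,hgs,zzid] add [bql] -> 8 lines: iqbmc dgmed zlx fqipj bql xpq mkz tyhl
Hunk 7: at line 1 remove [zlx,fqipj,bql] add [rycns,vyz] -> 7 lines: iqbmc dgmed rycns vyz xpq mkz tyhl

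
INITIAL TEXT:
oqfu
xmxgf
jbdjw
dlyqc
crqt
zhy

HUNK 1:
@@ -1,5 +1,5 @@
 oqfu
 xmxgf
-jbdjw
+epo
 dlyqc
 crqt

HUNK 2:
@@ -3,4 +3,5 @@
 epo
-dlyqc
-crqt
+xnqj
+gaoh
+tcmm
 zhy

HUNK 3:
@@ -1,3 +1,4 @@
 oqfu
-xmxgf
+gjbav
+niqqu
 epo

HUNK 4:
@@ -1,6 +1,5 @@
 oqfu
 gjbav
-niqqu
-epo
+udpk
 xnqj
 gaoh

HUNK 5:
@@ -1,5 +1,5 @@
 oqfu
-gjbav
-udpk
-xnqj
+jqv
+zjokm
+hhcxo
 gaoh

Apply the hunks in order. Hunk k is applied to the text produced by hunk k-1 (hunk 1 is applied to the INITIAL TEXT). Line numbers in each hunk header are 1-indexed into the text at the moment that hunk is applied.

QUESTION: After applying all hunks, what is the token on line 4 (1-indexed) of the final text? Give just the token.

Answer: hhcxo

Derivation:
Hunk 1: at line 1 remove [jbdjw] add [epo] -> 6 lines: oqfu xmxgf epo dlyqc crqt zhy
Hunk 2: at line 3 remove [dlyqc,crqt] add [xnqj,gaoh,tcmm] -> 7 lines: oqfu xmxgf epo xnqj gaoh tcmm zhy
Hunk 3: at line 1 remove [xmxgf] add [gjbav,niqqu] -> 8 lines: oqfu gjbav niqqu epo xnqj gaoh tcmm zhy
Hunk 4: at line 1 remove [niqqu,epo] add [udpk] -> 7 lines: oqfu gjbav udpk xnqj gaoh tcmm zhy
Hunk 5: at line 1 remove [gjbav,udpk,xnqj] add [jqv,zjokm,hhcxo] -> 7 lines: oqfu jqv zjokm hhcxo gaoh tcmm zhy
Final line 4: hhcxo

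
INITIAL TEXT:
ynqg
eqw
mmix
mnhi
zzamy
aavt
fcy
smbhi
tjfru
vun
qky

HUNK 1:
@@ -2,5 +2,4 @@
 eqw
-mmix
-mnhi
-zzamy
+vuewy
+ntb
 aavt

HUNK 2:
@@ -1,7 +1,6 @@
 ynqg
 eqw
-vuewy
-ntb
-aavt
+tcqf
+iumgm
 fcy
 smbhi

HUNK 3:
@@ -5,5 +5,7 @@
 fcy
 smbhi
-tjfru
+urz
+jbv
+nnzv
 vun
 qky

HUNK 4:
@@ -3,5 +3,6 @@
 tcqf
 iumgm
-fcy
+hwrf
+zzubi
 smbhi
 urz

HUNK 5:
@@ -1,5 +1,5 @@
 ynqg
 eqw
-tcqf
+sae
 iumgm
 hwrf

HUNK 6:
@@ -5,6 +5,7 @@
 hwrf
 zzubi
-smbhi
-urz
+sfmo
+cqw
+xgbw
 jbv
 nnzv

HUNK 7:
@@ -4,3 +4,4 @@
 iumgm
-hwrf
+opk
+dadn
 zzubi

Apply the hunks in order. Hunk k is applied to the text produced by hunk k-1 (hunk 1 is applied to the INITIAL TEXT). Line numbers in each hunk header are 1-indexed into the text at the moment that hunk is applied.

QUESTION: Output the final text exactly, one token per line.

Answer: ynqg
eqw
sae
iumgm
opk
dadn
zzubi
sfmo
cqw
xgbw
jbv
nnzv
vun
qky

Derivation:
Hunk 1: at line 2 remove [mmix,mnhi,zzamy] add [vuewy,ntb] -> 10 lines: ynqg eqw vuewy ntb aavt fcy smbhi tjfru vun qky
Hunk 2: at line 1 remove [vuewy,ntb,aavt] add [tcqf,iumgm] -> 9 lines: ynqg eqw tcqf iumgm fcy smbhi tjfru vun qky
Hunk 3: at line 5 remove [tjfru] add [urz,jbv,nnzv] -> 11 lines: ynqg eqw tcqf iumgm fcy smbhi urz jbv nnzv vun qky
Hunk 4: at line 3 remove [fcy] add [hwrf,zzubi] -> 12 lines: ynqg eqw tcqf iumgm hwrf zzubi smbhi urz jbv nnzv vun qky
Hunk 5: at line 1 remove [tcqf] add [sae] -> 12 lines: ynqg eqw sae iumgm hwrf zzubi smbhi urz jbv nnzv vun qky
Hunk 6: at line 5 remove [smbhi,urz] add [sfmo,cqw,xgbw] -> 13 lines: ynqg eqw sae iumgm hwrf zzubi sfmo cqw xgbw jbv nnzv vun qky
Hunk 7: at line 4 remove [hwrf] add [opk,dadn] -> 14 lines: ynqg eqw sae iumgm opk dadn zzubi sfmo cqw xgbw jbv nnzv vun qky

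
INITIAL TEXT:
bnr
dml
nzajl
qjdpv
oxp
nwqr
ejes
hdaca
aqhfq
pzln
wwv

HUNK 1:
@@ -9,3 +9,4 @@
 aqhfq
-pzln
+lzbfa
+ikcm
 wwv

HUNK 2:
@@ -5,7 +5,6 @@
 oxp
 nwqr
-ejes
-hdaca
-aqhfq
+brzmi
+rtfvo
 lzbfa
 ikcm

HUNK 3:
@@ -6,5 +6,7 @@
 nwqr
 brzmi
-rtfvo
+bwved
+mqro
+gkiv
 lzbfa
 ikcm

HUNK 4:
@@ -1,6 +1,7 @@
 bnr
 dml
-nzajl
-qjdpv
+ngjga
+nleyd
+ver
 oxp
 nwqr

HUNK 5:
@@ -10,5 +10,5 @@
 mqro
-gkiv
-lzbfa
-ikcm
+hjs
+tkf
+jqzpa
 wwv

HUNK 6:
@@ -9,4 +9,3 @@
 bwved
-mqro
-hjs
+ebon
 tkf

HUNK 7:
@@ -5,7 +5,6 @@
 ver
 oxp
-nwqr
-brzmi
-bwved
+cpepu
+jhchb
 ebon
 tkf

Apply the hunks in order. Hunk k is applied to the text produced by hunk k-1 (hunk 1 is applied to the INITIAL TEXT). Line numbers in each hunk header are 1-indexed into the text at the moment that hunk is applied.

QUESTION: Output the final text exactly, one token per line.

Hunk 1: at line 9 remove [pzln] add [lzbfa,ikcm] -> 12 lines: bnr dml nzajl qjdpv oxp nwqr ejes hdaca aqhfq lzbfa ikcm wwv
Hunk 2: at line 5 remove [ejes,hdaca,aqhfq] add [brzmi,rtfvo] -> 11 lines: bnr dml nzajl qjdpv oxp nwqr brzmi rtfvo lzbfa ikcm wwv
Hunk 3: at line 6 remove [rtfvo] add [bwved,mqro,gkiv] -> 13 lines: bnr dml nzajl qjdpv oxp nwqr brzmi bwved mqro gkiv lzbfa ikcm wwv
Hunk 4: at line 1 remove [nzajl,qjdpv] add [ngjga,nleyd,ver] -> 14 lines: bnr dml ngjga nleyd ver oxp nwqr brzmi bwved mqro gkiv lzbfa ikcm wwv
Hunk 5: at line 10 remove [gkiv,lzbfa,ikcm] add [hjs,tkf,jqzpa] -> 14 lines: bnr dml ngjga nleyd ver oxp nwqr brzmi bwved mqro hjs tkf jqzpa wwv
Hunk 6: at line 9 remove [mqro,hjs] add [ebon] -> 13 lines: bnr dml ngjga nleyd ver oxp nwqr brzmi bwved ebon tkf jqzpa wwv
Hunk 7: at line 5 remove [nwqr,brzmi,bwved] add [cpepu,jhchb] -> 12 lines: bnr dml ngjga nleyd ver oxp cpepu jhchb ebon tkf jqzpa wwv

Answer: bnr
dml
ngjga
nleyd
ver
oxp
cpepu
jhchb
ebon
tkf
jqzpa
wwv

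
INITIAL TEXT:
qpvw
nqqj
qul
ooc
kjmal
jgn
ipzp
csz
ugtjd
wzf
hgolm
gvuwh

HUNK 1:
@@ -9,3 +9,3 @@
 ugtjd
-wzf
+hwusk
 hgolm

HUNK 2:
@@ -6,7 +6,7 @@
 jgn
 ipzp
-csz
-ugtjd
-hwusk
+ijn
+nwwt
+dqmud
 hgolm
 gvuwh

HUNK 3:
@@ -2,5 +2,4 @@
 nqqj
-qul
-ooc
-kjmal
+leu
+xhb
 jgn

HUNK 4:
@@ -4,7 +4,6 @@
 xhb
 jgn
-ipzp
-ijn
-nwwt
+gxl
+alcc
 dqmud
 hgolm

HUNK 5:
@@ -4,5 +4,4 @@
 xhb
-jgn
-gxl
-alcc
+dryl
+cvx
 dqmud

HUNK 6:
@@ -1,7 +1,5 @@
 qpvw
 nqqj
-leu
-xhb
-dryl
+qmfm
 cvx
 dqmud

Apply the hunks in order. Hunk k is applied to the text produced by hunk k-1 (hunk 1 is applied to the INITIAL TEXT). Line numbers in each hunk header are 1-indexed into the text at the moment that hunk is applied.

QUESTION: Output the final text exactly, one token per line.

Answer: qpvw
nqqj
qmfm
cvx
dqmud
hgolm
gvuwh

Derivation:
Hunk 1: at line 9 remove [wzf] add [hwusk] -> 12 lines: qpvw nqqj qul ooc kjmal jgn ipzp csz ugtjd hwusk hgolm gvuwh
Hunk 2: at line 6 remove [csz,ugtjd,hwusk] add [ijn,nwwt,dqmud] -> 12 lines: qpvw nqqj qul ooc kjmal jgn ipzp ijn nwwt dqmud hgolm gvuwh
Hunk 3: at line 2 remove [qul,ooc,kjmal] add [leu,xhb] -> 11 lines: qpvw nqqj leu xhb jgn ipzp ijn nwwt dqmud hgolm gvuwh
Hunk 4: at line 4 remove [ipzp,ijn,nwwt] add [gxl,alcc] -> 10 lines: qpvw nqqj leu xhb jgn gxl alcc dqmud hgolm gvuwh
Hunk 5: at line 4 remove [jgn,gxl,alcc] add [dryl,cvx] -> 9 lines: qpvw nqqj leu xhb dryl cvx dqmud hgolm gvuwh
Hunk 6: at line 1 remove [leu,xhb,dryl] add [qmfm] -> 7 lines: qpvw nqqj qmfm cvx dqmud hgolm gvuwh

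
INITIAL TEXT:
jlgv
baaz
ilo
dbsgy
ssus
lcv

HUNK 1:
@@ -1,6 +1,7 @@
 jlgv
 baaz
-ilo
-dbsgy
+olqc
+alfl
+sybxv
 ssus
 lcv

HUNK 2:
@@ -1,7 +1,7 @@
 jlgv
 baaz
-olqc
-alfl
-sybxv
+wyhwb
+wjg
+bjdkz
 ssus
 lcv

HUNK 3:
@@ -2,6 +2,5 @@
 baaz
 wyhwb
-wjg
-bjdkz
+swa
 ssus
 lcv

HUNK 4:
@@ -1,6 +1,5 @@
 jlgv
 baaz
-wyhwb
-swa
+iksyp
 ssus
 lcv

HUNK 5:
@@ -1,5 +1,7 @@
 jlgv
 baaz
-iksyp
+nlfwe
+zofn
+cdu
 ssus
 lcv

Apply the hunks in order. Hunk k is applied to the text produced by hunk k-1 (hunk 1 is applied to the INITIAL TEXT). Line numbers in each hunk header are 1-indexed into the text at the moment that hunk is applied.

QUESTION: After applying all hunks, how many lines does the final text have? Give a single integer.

Hunk 1: at line 1 remove [ilo,dbsgy] add [olqc,alfl,sybxv] -> 7 lines: jlgv baaz olqc alfl sybxv ssus lcv
Hunk 2: at line 1 remove [olqc,alfl,sybxv] add [wyhwb,wjg,bjdkz] -> 7 lines: jlgv baaz wyhwb wjg bjdkz ssus lcv
Hunk 3: at line 2 remove [wjg,bjdkz] add [swa] -> 6 lines: jlgv baaz wyhwb swa ssus lcv
Hunk 4: at line 1 remove [wyhwb,swa] add [iksyp] -> 5 lines: jlgv baaz iksyp ssus lcv
Hunk 5: at line 1 remove [iksyp] add [nlfwe,zofn,cdu] -> 7 lines: jlgv baaz nlfwe zofn cdu ssus lcv
Final line count: 7

Answer: 7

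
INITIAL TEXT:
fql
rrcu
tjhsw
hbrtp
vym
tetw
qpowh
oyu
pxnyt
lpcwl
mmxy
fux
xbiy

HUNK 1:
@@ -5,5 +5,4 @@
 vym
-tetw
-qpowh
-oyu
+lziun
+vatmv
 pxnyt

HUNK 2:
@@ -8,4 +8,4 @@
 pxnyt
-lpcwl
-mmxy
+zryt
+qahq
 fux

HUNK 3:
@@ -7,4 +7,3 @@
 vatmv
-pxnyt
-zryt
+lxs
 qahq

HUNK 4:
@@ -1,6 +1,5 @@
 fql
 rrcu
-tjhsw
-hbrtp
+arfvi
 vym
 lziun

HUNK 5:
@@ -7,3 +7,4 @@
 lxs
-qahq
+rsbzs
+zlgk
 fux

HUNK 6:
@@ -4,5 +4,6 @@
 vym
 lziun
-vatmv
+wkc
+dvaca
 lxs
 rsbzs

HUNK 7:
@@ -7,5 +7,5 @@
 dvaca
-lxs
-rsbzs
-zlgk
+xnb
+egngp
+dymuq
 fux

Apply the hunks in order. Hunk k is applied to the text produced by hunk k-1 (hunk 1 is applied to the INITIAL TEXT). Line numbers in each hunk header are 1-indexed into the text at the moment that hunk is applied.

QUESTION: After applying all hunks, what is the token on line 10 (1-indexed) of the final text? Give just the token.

Hunk 1: at line 5 remove [tetw,qpowh,oyu] add [lziun,vatmv] -> 12 lines: fql rrcu tjhsw hbrtp vym lziun vatmv pxnyt lpcwl mmxy fux xbiy
Hunk 2: at line 8 remove [lpcwl,mmxy] add [zryt,qahq] -> 12 lines: fql rrcu tjhsw hbrtp vym lziun vatmv pxnyt zryt qahq fux xbiy
Hunk 3: at line 7 remove [pxnyt,zryt] add [lxs] -> 11 lines: fql rrcu tjhsw hbrtp vym lziun vatmv lxs qahq fux xbiy
Hunk 4: at line 1 remove [tjhsw,hbrtp] add [arfvi] -> 10 lines: fql rrcu arfvi vym lziun vatmv lxs qahq fux xbiy
Hunk 5: at line 7 remove [qahq] add [rsbzs,zlgk] -> 11 lines: fql rrcu arfvi vym lziun vatmv lxs rsbzs zlgk fux xbiy
Hunk 6: at line 4 remove [vatmv] add [wkc,dvaca] -> 12 lines: fql rrcu arfvi vym lziun wkc dvaca lxs rsbzs zlgk fux xbiy
Hunk 7: at line 7 remove [lxs,rsbzs,zlgk] add [xnb,egngp,dymuq] -> 12 lines: fql rrcu arfvi vym lziun wkc dvaca xnb egngp dymuq fux xbiy
Final line 10: dymuq

Answer: dymuq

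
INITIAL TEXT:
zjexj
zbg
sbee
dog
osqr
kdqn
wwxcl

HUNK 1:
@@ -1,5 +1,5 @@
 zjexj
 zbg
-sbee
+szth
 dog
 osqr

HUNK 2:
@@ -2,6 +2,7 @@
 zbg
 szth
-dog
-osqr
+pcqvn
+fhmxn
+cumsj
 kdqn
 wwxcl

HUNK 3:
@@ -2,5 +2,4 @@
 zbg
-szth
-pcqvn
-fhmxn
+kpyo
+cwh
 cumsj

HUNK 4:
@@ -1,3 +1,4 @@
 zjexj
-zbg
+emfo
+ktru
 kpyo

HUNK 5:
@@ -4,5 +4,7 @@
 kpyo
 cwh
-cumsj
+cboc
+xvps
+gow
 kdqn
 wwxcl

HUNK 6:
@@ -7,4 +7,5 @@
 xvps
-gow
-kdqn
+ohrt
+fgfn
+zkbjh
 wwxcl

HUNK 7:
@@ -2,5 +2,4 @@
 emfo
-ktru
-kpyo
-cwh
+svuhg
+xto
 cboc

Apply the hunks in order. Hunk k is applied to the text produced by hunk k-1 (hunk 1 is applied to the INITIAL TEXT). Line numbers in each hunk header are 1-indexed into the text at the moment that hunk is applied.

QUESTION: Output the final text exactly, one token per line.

Answer: zjexj
emfo
svuhg
xto
cboc
xvps
ohrt
fgfn
zkbjh
wwxcl

Derivation:
Hunk 1: at line 1 remove [sbee] add [szth] -> 7 lines: zjexj zbg szth dog osqr kdqn wwxcl
Hunk 2: at line 2 remove [dog,osqr] add [pcqvn,fhmxn,cumsj] -> 8 lines: zjexj zbg szth pcqvn fhmxn cumsj kdqn wwxcl
Hunk 3: at line 2 remove [szth,pcqvn,fhmxn] add [kpyo,cwh] -> 7 lines: zjexj zbg kpyo cwh cumsj kdqn wwxcl
Hunk 4: at line 1 remove [zbg] add [emfo,ktru] -> 8 lines: zjexj emfo ktru kpyo cwh cumsj kdqn wwxcl
Hunk 5: at line 4 remove [cumsj] add [cboc,xvps,gow] -> 10 lines: zjexj emfo ktru kpyo cwh cboc xvps gow kdqn wwxcl
Hunk 6: at line 7 remove [gow,kdqn] add [ohrt,fgfn,zkbjh] -> 11 lines: zjexj emfo ktru kpyo cwh cboc xvps ohrt fgfn zkbjh wwxcl
Hunk 7: at line 2 remove [ktru,kpyo,cwh] add [svuhg,xto] -> 10 lines: zjexj emfo svuhg xto cboc xvps ohrt fgfn zkbjh wwxcl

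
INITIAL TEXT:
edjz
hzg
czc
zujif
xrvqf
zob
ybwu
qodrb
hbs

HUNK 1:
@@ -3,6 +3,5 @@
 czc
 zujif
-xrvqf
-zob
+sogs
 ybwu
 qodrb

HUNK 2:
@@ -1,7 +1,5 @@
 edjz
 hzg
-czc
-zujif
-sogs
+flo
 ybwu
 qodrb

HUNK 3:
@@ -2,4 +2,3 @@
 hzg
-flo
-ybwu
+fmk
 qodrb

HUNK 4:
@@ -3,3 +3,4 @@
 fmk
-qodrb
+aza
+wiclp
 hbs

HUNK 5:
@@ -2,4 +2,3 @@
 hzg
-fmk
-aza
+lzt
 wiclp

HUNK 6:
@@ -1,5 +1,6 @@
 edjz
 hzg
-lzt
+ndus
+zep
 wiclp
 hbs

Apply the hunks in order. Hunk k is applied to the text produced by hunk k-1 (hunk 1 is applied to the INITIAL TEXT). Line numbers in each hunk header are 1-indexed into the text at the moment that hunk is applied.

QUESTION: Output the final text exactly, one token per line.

Hunk 1: at line 3 remove [xrvqf,zob] add [sogs] -> 8 lines: edjz hzg czc zujif sogs ybwu qodrb hbs
Hunk 2: at line 1 remove [czc,zujif,sogs] add [flo] -> 6 lines: edjz hzg flo ybwu qodrb hbs
Hunk 3: at line 2 remove [flo,ybwu] add [fmk] -> 5 lines: edjz hzg fmk qodrb hbs
Hunk 4: at line 3 remove [qodrb] add [aza,wiclp] -> 6 lines: edjz hzg fmk aza wiclp hbs
Hunk 5: at line 2 remove [fmk,aza] add [lzt] -> 5 lines: edjz hzg lzt wiclp hbs
Hunk 6: at line 1 remove [lzt] add [ndus,zep] -> 6 lines: edjz hzg ndus zep wiclp hbs

Answer: edjz
hzg
ndus
zep
wiclp
hbs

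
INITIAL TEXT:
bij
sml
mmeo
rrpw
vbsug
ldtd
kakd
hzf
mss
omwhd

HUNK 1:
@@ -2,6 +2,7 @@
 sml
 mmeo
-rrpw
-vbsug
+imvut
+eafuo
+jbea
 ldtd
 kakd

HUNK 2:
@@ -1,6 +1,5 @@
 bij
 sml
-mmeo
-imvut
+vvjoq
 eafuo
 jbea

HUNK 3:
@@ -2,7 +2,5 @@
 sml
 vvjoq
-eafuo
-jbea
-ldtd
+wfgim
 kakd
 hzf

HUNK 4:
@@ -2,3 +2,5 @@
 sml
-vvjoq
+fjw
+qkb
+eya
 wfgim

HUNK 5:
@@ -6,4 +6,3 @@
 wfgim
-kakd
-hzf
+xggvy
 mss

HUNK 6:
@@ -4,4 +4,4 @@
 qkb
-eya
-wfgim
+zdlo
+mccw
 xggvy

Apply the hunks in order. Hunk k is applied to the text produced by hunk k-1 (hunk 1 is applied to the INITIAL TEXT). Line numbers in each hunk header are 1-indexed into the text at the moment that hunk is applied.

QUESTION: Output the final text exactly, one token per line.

Answer: bij
sml
fjw
qkb
zdlo
mccw
xggvy
mss
omwhd

Derivation:
Hunk 1: at line 2 remove [rrpw,vbsug] add [imvut,eafuo,jbea] -> 11 lines: bij sml mmeo imvut eafuo jbea ldtd kakd hzf mss omwhd
Hunk 2: at line 1 remove [mmeo,imvut] add [vvjoq] -> 10 lines: bij sml vvjoq eafuo jbea ldtd kakd hzf mss omwhd
Hunk 3: at line 2 remove [eafuo,jbea,ldtd] add [wfgim] -> 8 lines: bij sml vvjoq wfgim kakd hzf mss omwhd
Hunk 4: at line 2 remove [vvjoq] add [fjw,qkb,eya] -> 10 lines: bij sml fjw qkb eya wfgim kakd hzf mss omwhd
Hunk 5: at line 6 remove [kakd,hzf] add [xggvy] -> 9 lines: bij sml fjw qkb eya wfgim xggvy mss omwhd
Hunk 6: at line 4 remove [eya,wfgim] add [zdlo,mccw] -> 9 lines: bij sml fjw qkb zdlo mccw xggvy mss omwhd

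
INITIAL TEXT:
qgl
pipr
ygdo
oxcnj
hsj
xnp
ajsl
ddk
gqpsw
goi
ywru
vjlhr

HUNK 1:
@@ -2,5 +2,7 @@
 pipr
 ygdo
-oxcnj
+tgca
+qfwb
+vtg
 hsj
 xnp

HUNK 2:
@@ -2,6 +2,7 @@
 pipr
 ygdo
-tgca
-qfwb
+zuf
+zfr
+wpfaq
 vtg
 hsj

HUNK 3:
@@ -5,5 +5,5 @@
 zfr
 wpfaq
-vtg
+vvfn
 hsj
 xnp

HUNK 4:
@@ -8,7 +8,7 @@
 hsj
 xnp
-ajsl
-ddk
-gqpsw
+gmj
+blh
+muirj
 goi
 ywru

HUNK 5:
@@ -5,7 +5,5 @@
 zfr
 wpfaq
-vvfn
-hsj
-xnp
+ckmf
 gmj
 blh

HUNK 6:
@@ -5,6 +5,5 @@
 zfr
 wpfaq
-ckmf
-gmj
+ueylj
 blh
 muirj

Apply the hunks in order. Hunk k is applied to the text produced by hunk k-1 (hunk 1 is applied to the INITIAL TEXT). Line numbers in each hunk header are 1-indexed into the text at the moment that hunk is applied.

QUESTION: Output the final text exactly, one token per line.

Hunk 1: at line 2 remove [oxcnj] add [tgca,qfwb,vtg] -> 14 lines: qgl pipr ygdo tgca qfwb vtg hsj xnp ajsl ddk gqpsw goi ywru vjlhr
Hunk 2: at line 2 remove [tgca,qfwb] add [zuf,zfr,wpfaq] -> 15 lines: qgl pipr ygdo zuf zfr wpfaq vtg hsj xnp ajsl ddk gqpsw goi ywru vjlhr
Hunk 3: at line 5 remove [vtg] add [vvfn] -> 15 lines: qgl pipr ygdo zuf zfr wpfaq vvfn hsj xnp ajsl ddk gqpsw goi ywru vjlhr
Hunk 4: at line 8 remove [ajsl,ddk,gqpsw] add [gmj,blh,muirj] -> 15 lines: qgl pipr ygdo zuf zfr wpfaq vvfn hsj xnp gmj blh muirj goi ywru vjlhr
Hunk 5: at line 5 remove [vvfn,hsj,xnp] add [ckmf] -> 13 lines: qgl pipr ygdo zuf zfr wpfaq ckmf gmj blh muirj goi ywru vjlhr
Hunk 6: at line 5 remove [ckmf,gmj] add [ueylj] -> 12 lines: qgl pipr ygdo zuf zfr wpfaq ueylj blh muirj goi ywru vjlhr

Answer: qgl
pipr
ygdo
zuf
zfr
wpfaq
ueylj
blh
muirj
goi
ywru
vjlhr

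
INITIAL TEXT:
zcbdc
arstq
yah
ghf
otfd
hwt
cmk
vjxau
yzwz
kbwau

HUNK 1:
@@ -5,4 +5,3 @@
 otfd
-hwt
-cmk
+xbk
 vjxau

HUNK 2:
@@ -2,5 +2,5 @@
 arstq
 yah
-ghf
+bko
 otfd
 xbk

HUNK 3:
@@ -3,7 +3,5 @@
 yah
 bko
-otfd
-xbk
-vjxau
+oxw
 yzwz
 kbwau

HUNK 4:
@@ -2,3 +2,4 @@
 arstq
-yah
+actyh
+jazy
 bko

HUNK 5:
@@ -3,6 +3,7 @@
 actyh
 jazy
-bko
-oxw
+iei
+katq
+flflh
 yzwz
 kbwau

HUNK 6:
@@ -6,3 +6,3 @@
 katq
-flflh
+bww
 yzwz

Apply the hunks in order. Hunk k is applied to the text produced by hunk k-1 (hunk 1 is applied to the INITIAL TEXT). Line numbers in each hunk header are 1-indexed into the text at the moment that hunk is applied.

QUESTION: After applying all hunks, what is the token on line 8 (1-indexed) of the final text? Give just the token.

Answer: yzwz

Derivation:
Hunk 1: at line 5 remove [hwt,cmk] add [xbk] -> 9 lines: zcbdc arstq yah ghf otfd xbk vjxau yzwz kbwau
Hunk 2: at line 2 remove [ghf] add [bko] -> 9 lines: zcbdc arstq yah bko otfd xbk vjxau yzwz kbwau
Hunk 3: at line 3 remove [otfd,xbk,vjxau] add [oxw] -> 7 lines: zcbdc arstq yah bko oxw yzwz kbwau
Hunk 4: at line 2 remove [yah] add [actyh,jazy] -> 8 lines: zcbdc arstq actyh jazy bko oxw yzwz kbwau
Hunk 5: at line 3 remove [bko,oxw] add [iei,katq,flflh] -> 9 lines: zcbdc arstq actyh jazy iei katq flflh yzwz kbwau
Hunk 6: at line 6 remove [flflh] add [bww] -> 9 lines: zcbdc arstq actyh jazy iei katq bww yzwz kbwau
Final line 8: yzwz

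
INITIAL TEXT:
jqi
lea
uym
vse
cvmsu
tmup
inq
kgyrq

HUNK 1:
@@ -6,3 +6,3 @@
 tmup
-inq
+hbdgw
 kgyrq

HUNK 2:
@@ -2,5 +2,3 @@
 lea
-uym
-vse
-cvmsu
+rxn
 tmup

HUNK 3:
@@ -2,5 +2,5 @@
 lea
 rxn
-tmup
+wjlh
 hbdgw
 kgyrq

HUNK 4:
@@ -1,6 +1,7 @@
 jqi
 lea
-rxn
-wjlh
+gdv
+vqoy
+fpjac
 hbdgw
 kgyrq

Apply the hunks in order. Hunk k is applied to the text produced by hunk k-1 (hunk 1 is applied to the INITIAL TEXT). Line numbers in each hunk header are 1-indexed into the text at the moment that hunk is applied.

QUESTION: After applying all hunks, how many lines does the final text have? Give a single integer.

Hunk 1: at line 6 remove [inq] add [hbdgw] -> 8 lines: jqi lea uym vse cvmsu tmup hbdgw kgyrq
Hunk 2: at line 2 remove [uym,vse,cvmsu] add [rxn] -> 6 lines: jqi lea rxn tmup hbdgw kgyrq
Hunk 3: at line 2 remove [tmup] add [wjlh] -> 6 lines: jqi lea rxn wjlh hbdgw kgyrq
Hunk 4: at line 1 remove [rxn,wjlh] add [gdv,vqoy,fpjac] -> 7 lines: jqi lea gdv vqoy fpjac hbdgw kgyrq
Final line count: 7

Answer: 7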